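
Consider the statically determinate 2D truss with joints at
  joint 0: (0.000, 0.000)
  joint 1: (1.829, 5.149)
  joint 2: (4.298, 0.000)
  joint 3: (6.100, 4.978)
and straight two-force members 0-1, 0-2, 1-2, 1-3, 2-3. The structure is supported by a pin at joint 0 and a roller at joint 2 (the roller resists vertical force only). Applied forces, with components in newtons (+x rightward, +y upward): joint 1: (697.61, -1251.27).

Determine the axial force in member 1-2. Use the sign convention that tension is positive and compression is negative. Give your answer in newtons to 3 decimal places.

N=4 nodes, M=5 members, R=3 reactions → 2N=8, M+R=8
member 0 (0-1): L=5.4642, (cx,cy)=(0.3347,0.9423)
member 1 (0-2): L=4.2980, (cx,cy)=(1.0000,0.0000)
member 2 (1-2): L=5.7104, (cx,cy)=(0.4324,-0.9017)
member 3 (1-3): L=4.2744, (cx,cy)=(0.9992,-0.0400)
member 4 (2-3): L=5.2941, (cx,cy)=(0.3404,0.9403)
solve A·x = −loads:
  F[0-1] = +124.0985 N (tension)
  F[0-2] = +656.0712 N (tension)
  F[1-2] = -1517.3754 N (compression)
  F[1-3] = +0.0000 N (tension)
  F[2-3] = -0.0000 N (compression)
  Rx@0 = -697.6100 N
  Ry@0 = -116.9400 N
  Ry@2 = +1368.2100 N

-1517.375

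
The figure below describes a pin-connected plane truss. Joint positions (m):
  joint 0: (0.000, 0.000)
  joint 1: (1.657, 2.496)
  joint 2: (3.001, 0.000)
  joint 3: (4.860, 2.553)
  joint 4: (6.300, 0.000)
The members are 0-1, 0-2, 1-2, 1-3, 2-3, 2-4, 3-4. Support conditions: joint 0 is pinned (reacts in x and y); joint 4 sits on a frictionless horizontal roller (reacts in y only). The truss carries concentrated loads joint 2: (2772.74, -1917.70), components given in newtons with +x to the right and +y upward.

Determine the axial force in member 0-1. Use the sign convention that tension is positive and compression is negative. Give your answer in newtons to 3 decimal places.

-1205.344

N=5 nodes, M=7 members, R=3 reactions → 2N=10, M+R=10
member 0 (0-1): L=2.9959, (cx,cy)=(0.5531,0.8331)
member 1 (0-2): L=3.0010, (cx,cy)=(1.0000,0.0000)
member 2 (1-2): L=2.8348, (cx,cy)=(0.4741,-0.8805)
member 3 (1-3): L=3.2035, (cx,cy)=(0.9998,0.0178)
member 4 (2-3): L=3.1581, (cx,cy)=(0.5886,0.8084)
member 5 (2-4): L=3.2990, (cx,cy)=(1.0000,0.0000)
member 6 (3-4): L=2.9311, (cx,cy)=(0.4913,-0.8710)
solve A·x = −loads:
  F[0-1] = -1205.3444 N (compression)
  F[0-2] = +3439.3938 N (tension)
  F[1-2] = +1116.3600 N (tension)
  F[1-3] = -1196.1093 N (compression)
  F[2-3] = +1156.3392 N (tension)
  F[2-4] = +515.2498 N (tension)
  F[3-4] = -1048.7875 N (compression)
  Rx@0 = -2772.7400 N
  Ry@0 = +1004.2051 N
  Ry@4 = +913.4949 N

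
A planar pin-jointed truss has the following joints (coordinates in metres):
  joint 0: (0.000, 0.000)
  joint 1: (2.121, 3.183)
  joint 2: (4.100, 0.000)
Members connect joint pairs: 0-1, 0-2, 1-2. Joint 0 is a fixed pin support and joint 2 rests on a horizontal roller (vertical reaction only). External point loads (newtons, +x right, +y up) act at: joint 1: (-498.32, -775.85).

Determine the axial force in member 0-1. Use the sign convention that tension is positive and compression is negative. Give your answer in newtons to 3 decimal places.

-914.903

N=3 nodes, M=3 members, R=3 reactions → 2N=6, M+R=6
member 0 (0-1): L=3.8249, (cx,cy)=(0.5545,0.8322)
member 1 (0-2): L=4.1000, (cx,cy)=(1.0000,0.0000)
member 2 (1-2): L=3.7481, (cx,cy)=(0.5280,-0.8492)
solve A·x = −loads:
  F[0-1] = -914.9034 N (compression)
  F[0-2] = +9.0115 N (tension)
  F[1-2] = -17.0670 N (compression)
  Rx@0 = +498.3200 N
  Ry@0 = +761.3560 N
  Ry@2 = +14.4940 N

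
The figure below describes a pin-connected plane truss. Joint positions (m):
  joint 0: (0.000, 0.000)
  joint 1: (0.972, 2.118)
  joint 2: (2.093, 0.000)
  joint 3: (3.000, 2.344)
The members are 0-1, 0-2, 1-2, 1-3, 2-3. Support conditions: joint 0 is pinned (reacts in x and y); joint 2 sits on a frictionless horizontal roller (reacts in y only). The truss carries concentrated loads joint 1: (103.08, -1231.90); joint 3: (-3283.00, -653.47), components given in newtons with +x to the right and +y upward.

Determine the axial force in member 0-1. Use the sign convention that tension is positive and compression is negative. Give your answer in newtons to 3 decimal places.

-4345.014

N=4 nodes, M=5 members, R=3 reactions → 2N=8, M+R=8
member 0 (0-1): L=2.3304, (cx,cy)=(0.4171,0.9089)
member 1 (0-2): L=2.0930, (cx,cy)=(1.0000,0.0000)
member 2 (1-2): L=2.3964, (cx,cy)=(0.4678,-0.8838)
member 3 (1-3): L=2.0406, (cx,cy)=(0.9938,0.1108)
member 4 (2-3): L=2.5134, (cx,cy)=(0.3609,0.9326)
solve A·x = −loads:
  F[0-1] = -4345.0142 N (compression)
  F[0-2] = -1367.6236 N (compression)
  F[1-2] = +2674.9457 N (tension)
  F[1-3] = -3186.2969 N (compression)
  F[2-3] = -322.2915 N (compression)
  Rx@0 = +3179.9200 N
  Ry@0 = +3949.0163 N
  Ry@2 = -2063.6463 N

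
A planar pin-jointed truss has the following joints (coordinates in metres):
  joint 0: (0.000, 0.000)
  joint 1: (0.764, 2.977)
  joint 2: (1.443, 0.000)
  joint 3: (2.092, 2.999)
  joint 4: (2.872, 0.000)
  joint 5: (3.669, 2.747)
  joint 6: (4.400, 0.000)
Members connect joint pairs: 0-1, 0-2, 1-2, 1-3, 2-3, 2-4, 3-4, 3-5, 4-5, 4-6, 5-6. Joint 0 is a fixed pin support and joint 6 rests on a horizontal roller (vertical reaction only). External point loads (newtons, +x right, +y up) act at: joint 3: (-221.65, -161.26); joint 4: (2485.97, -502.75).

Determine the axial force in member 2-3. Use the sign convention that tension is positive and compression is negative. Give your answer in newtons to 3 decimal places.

N=7 nodes, M=11 members, R=3 reactions → 2N=14, M+R=14
member 0 (0-1): L=3.0735, (cx,cy)=(0.2486,0.9686)
member 1 (0-2): L=1.4430, (cx,cy)=(1.0000,0.0000)
member 2 (1-2): L=3.0535, (cx,cy)=(0.2224,-0.9750)
member 3 (1-3): L=1.3282, (cx,cy)=(0.9999,0.0166)
member 4 (2-3): L=3.0684, (cx,cy)=(0.2115,0.9774)
member 5 (2-4): L=1.4290, (cx,cy)=(1.0000,0.0000)
member 6 (3-4): L=3.0988, (cx,cy)=(0.2517,-0.9678)
member 7 (3-5): L=1.5970, (cx,cy)=(0.9875,-0.1578)
member 8 (4-5): L=2.8603, (cx,cy)=(0.2786,0.9604)
member 9 (4-6): L=1.5280, (cx,cy)=(1.0000,0.0000)
member 10 (5-6): L=2.8426, (cx,cy)=(0.2572,-0.9664)
solve A·x = −loads:
  F[0-1] = -423.5487 N (compression)
  F[0-2] = +2369.6053 N (tension)
  F[1-2] = +417.4237 N (tension)
  F[1-3] = -198.1355 N (compression)
  F[2-3] = -416.3928 N (compression)
  F[2-4] = +2550.4993 N (tension)
  F[3-4] = +279.5511 N (tension)
  F[3-5] = -136.6072 N (compression)
  F[4-5] = +241.7755 N (tension)
  F[4-6] = +67.5266 N (tension)
  F[5-6] = -262.5868 N (compression)
  Rx@0 = -2264.3200 N
  Ry@0 = +410.2542 N
  Ry@6 = +253.7558 N

-416.393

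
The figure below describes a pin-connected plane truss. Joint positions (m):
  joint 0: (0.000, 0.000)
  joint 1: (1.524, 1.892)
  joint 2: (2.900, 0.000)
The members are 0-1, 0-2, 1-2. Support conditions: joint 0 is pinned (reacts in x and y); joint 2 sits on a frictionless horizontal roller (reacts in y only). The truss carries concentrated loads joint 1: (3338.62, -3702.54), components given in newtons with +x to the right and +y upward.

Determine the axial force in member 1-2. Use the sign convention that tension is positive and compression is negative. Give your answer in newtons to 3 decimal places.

N=3 nodes, M=3 members, R=3 reactions → 2N=6, M+R=6
member 0 (0-1): L=2.4295, (cx,cy)=(0.6273,0.7788)
member 1 (0-2): L=2.9000, (cx,cy)=(1.0000,0.0000)
member 2 (1-2): L=2.3395, (cx,cy)=(0.5882,-0.8087)
solve A·x = −loads:
  F[0-1] = +541.0673 N (tension)
  F[0-2] = +2999.2075 N (tension)
  F[1-2] = -5099.2041 N (compression)
  Rx@0 = -3338.6200 N
  Ry@0 = -421.3703 N
  Ry@2 = +4123.9103 N

-5099.204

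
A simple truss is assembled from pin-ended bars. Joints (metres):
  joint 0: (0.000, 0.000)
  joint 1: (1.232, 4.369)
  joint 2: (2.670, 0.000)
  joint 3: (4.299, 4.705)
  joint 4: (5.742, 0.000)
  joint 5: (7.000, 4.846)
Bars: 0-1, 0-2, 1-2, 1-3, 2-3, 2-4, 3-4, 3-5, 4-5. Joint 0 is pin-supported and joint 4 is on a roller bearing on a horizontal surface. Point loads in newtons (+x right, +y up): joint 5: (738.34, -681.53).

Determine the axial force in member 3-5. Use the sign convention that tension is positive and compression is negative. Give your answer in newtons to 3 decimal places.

N=6 nodes, M=9 members, R=3 reactions → 2N=12, M+R=12
member 0 (0-1): L=4.5394, (cx,cy)=(0.2714,0.9625)
member 1 (0-2): L=2.6700, (cx,cy)=(1.0000,0.0000)
member 2 (1-2): L=4.5996, (cx,cy)=(0.3126,-0.9499)
member 3 (1-3): L=3.0854, (cx,cy)=(0.9941,0.1089)
member 4 (2-3): L=4.9790, (cx,cy)=(0.3272,0.9450)
member 5 (2-4): L=3.0720, (cx,cy)=(1.0000,0.0000)
member 6 (3-4): L=4.9213, (cx,cy)=(0.2932,-0.9560)
member 7 (3-5): L=2.7047, (cx,cy)=(0.9986,0.0521)
member 8 (4-5): L=5.0066, (cx,cy)=(0.2513,0.9679)
solve A·x = −loads:
  F[0-1] = +802.5653 N (tension)
  F[0-2] = +520.5217 N (tension)
  F[1-2] = -760.6561 N (compression)
  F[1-3] = +458.3545 N (tension)
  F[2-3] = +764.6066 N (tension)
  F[2-4] = +32.5532 N (tension)
  F[3-4] = -757.2915 N (compression)
  F[3-5] = +929.0992 N (tension)
  F[4-5] = -754.1609 N (compression)
  Rx@0 = -738.3400 N
  Ry@0 = -772.4417 N
  Ry@4 = +1453.9717 N

929.099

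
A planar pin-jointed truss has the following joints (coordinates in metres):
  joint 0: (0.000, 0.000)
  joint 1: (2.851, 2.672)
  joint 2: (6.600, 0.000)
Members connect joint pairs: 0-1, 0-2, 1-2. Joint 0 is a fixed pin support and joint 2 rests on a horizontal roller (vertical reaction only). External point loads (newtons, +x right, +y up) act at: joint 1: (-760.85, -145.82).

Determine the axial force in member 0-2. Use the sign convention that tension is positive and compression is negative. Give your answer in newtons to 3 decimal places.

N=3 nodes, M=3 members, R=3 reactions → 2N=6, M+R=6
member 0 (0-1): L=3.9074, (cx,cy)=(0.7296,0.6838)
member 1 (0-2): L=6.6000, (cx,cy)=(1.0000,0.0000)
member 2 (1-2): L=4.6038, (cx,cy)=(0.8143,-0.5804)
solve A·x = −loads:
  F[0-1] = -571.5732 N (compression)
  F[0-2] = -343.8068 N (compression)
  F[1-2] = +422.1934 N (tension)
  Rx@0 = +760.8500 N
  Ry@0 = +390.8591 N
  Ry@2 = -245.0391 N

-343.807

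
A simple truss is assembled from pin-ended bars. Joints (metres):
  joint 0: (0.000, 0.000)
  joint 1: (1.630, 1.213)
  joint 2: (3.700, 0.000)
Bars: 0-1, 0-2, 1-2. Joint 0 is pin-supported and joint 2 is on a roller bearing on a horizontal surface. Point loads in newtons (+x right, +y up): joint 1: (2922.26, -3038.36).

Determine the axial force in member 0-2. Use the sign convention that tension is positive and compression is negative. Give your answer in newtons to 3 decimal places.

N=3 nodes, M=3 members, R=3 reactions → 2N=6, M+R=6
member 0 (0-1): L=2.0318, (cx,cy)=(0.8022,0.5970)
member 1 (0-2): L=3.7000, (cx,cy)=(1.0000,0.0000)
member 2 (1-2): L=2.3992, (cx,cy)=(0.8628,-0.5056)
solve A·x = −loads:
  F[0-1] = -1242.5588 N (compression)
  F[0-2] = +3919.0888 N (tension)
  F[1-2] = -4542.3992 N (compression)
  Rx@0 = -2922.2600 N
  Ry@0 = +741.8118 N
  Ry@2 = +2296.5482 N

3919.089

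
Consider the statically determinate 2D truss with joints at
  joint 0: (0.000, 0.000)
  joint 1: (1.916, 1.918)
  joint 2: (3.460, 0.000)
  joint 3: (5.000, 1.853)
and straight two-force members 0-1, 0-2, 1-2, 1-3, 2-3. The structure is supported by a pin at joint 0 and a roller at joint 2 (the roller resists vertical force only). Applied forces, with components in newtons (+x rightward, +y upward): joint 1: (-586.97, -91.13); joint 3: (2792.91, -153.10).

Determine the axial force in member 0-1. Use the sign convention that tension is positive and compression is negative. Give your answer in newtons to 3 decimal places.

1693.117

N=4 nodes, M=5 members, R=3 reactions → 2N=8, M+R=8
member 0 (0-1): L=2.7110, (cx,cy)=(0.7067,0.7075)
member 1 (0-2): L=3.4600, (cx,cy)=(1.0000,0.0000)
member 2 (1-2): L=2.4622, (cx,cy)=(0.6271,-0.7790)
member 3 (1-3): L=3.0847, (cx,cy)=(0.9998,-0.0211)
member 4 (2-3): L=2.4094, (cx,cy)=(0.6392,0.7691)
solve A·x = −loads:
  F[0-1] = +1693.1172 N (tension)
  F[0-2] = +1009.3500 N (tension)
  F[1-2] = -1732.3744 N (compression)
  F[1-3] = +2870.5165 N (tension)
  F[2-3] = -120.4218 N (compression)
  Rx@0 = -2205.9400 N
  Ry@0 = -1197.8390 N
  Ry@2 = +1442.0690 N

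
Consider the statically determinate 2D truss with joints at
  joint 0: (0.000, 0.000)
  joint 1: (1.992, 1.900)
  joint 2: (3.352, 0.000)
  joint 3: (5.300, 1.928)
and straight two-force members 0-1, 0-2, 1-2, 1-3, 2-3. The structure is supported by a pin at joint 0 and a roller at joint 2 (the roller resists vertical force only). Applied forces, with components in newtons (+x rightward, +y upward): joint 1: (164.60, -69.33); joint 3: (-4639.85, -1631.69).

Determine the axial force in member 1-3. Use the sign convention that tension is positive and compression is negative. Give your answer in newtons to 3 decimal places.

-3017.144

N=4 nodes, M=5 members, R=3 reactions → 2N=8, M+R=8
member 0 (0-1): L=2.7528, (cx,cy)=(0.7236,0.6902)
member 1 (0-2): L=3.3520, (cx,cy)=(1.0000,0.0000)
member 2 (1-2): L=2.3366, (cx,cy)=(0.5820,-0.8132)
member 3 (1-3): L=3.3081, (cx,cy)=(1.0000,0.0085)
member 4 (2-3): L=2.7408, (cx,cy)=(0.7107,0.7034)
solve A·x = −loads:
  F[0-1] = -2398.3284 N (compression)
  F[0-2] = -2739.7730 N (compression)
  F[1-2] = +1919.0164 N (tension)
  F[1-3] = -3017.1439 N (compression)
  F[2-3] = -2283.2548 N (compression)
  Rx@0 = +4475.2500 N
  Ry@0 = +1655.3244 N
  Ry@2 = +45.6956 N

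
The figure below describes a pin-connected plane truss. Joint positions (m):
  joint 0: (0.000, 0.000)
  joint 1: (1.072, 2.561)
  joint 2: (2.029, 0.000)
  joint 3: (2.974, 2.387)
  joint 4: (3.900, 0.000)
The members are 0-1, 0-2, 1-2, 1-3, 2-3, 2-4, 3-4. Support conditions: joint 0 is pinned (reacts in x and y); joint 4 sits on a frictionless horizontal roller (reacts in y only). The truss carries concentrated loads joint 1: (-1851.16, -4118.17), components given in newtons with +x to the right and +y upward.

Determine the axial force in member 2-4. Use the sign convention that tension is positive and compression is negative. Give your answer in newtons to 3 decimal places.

-32.442

N=5 nodes, M=7 members, R=3 reactions → 2N=10, M+R=10
member 0 (0-1): L=2.7763, (cx,cy)=(0.3861,0.9224)
member 1 (0-2): L=2.0290, (cx,cy)=(1.0000,0.0000)
member 2 (1-2): L=2.7340, (cx,cy)=(0.3500,-0.9367)
member 3 (1-3): L=1.9099, (cx,cy)=(0.9958,-0.0911)
member 4 (2-3): L=2.5673, (cx,cy)=(0.3681,0.9298)
member 5 (2-4): L=1.8710, (cx,cy)=(1.0000,0.0000)
member 6 (3-4): L=2.5603, (cx,cy)=(0.3617,-0.9323)
solve A·x = −loads:
  F[0-1] = -4555.0546 N (compression)
  F[0-2] = -92.3448 N (compression)
  F[1-2] = +83.0965 N (tension)
  F[1-3] = +63.5218 N (tension)
  F[2-3] = -83.7173 N (compression)
  F[2-4] = -32.4415 N (compression)
  F[3-4] = +89.6984 N (tension)
  Rx@0 = +1851.1600 N
  Ry@0 = +4201.7963 N
  Ry@4 = -83.6263 N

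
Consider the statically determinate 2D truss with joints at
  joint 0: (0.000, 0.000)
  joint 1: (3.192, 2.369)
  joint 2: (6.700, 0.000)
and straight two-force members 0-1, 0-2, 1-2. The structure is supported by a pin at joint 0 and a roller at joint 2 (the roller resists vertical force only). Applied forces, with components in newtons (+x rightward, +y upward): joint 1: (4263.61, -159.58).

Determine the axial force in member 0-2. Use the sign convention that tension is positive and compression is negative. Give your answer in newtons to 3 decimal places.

2344.930

N=3 nodes, M=3 members, R=3 reactions → 2N=6, M+R=6
member 0 (0-1): L=3.9751, (cx,cy)=(0.8030,0.5960)
member 1 (0-2): L=6.7000, (cx,cy)=(1.0000,0.0000)
member 2 (1-2): L=4.2330, (cx,cy)=(0.8287,-0.5597)
solve A·x = −loads:
  F[0-1] = +2389.3642 N (tension)
  F[0-2] = +2344.9298 N (tension)
  F[1-2] = -2829.5525 N (compression)
  Rx@0 = -4263.6100 N
  Ry@0 = -1423.9829 N
  Ry@2 = +1583.5629 N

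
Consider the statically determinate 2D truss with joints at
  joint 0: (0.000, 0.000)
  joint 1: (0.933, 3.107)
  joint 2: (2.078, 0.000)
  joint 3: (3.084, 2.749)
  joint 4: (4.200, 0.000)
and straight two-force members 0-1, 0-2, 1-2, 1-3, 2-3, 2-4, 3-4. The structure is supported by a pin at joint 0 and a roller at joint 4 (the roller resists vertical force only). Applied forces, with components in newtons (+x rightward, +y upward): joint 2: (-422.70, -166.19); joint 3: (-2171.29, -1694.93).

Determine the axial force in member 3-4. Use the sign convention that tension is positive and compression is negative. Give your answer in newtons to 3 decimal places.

N=5 nodes, M=7 members, R=3 reactions → 2N=10, M+R=10
member 0 (0-1): L=3.2441, (cx,cy)=(0.2876,0.9577)
member 1 (0-2): L=2.0780, (cx,cy)=(1.0000,0.0000)
member 2 (1-2): L=3.3113, (cx,cy)=(0.3458,-0.9383)
member 3 (1-3): L=2.1806, (cx,cy)=(0.9864,-0.1642)
member 4 (2-3): L=2.9273, (cx,cy)=(0.3437,0.9391)
member 5 (2-4): L=2.1220, (cx,cy)=(1.0000,0.0000)
member 6 (3-4): L=2.9669, (cx,cy)=(0.3762,-0.9266)
solve A·x = −loads:
  F[0-1] = -2041.7581 N (compression)
  F[0-2] = -2006.7755 N (compression)
  F[1-2] = +2331.1957 N (tension)
  F[1-3] = -1412.4830 N (compression)
  F[2-3] = -2152.2881 N (compression)
  F[2-4] = -38.3125 N (compression)
  F[3-4] = +101.8540 N (tension)
  Rx@0 = +2593.9900 N
  Ry@0 = +1955.4936 N
  Ry@4 = -94.3736 N

101.854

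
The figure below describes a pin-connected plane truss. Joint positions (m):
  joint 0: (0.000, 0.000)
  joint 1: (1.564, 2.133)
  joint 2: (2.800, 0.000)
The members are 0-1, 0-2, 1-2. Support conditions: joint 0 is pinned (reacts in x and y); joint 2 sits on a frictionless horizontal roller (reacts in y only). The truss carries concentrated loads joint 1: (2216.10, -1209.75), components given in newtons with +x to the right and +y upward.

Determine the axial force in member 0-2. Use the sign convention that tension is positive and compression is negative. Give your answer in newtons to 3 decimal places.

1369.813

N=3 nodes, M=3 members, R=3 reactions → 2N=6, M+R=6
member 0 (0-1): L=2.6450, (cx,cy)=(0.5913,0.8064)
member 1 (0-2): L=2.8000, (cx,cy)=(1.0000,0.0000)
member 2 (1-2): L=2.4652, (cx,cy)=(0.5014,-0.8652)
solve A·x = −loads:
  F[0-1] = +1431.1959 N (tension)
  F[0-2] = +1369.8131 N (tension)
  F[1-2] = -2732.1292 N (compression)
  Rx@0 = -2216.1000 N
  Ry@0 = -1154.1751 N
  Ry@2 = +2363.9251 N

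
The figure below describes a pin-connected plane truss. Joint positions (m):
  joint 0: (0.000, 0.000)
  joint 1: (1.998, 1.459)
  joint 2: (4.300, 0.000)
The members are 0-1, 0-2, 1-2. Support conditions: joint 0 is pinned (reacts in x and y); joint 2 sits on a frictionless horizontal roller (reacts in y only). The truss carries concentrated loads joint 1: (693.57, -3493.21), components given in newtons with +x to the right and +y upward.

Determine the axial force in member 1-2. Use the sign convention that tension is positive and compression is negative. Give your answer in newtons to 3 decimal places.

N=3 nodes, M=3 members, R=3 reactions → 2N=6, M+R=6
member 0 (0-1): L=2.4740, (cx,cy)=(0.8076,0.5897)
member 1 (0-2): L=4.3000, (cx,cy)=(1.0000,0.0000)
member 2 (1-2): L=2.7254, (cx,cy)=(0.8446,-0.5353)
solve A·x = −loads:
  F[0-1] = -2772.0283 N (compression)
  F[0-2] = +2932.2557 N (tension)
  F[1-2] = -3471.5954 N (compression)
  Rx@0 = -693.5700 N
  Ry@0 = +1634.7560 N
  Ry@2 = +1858.4540 N

-3471.595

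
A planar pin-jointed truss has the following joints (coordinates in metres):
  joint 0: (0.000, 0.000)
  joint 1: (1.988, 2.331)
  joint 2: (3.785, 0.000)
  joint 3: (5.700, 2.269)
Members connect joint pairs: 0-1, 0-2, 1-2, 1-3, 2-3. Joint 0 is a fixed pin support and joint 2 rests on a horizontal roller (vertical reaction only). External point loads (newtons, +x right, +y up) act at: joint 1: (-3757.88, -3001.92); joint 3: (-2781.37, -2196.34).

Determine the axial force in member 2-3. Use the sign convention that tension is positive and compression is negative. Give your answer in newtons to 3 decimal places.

N=4 nodes, M=5 members, R=3 reactions → 2N=8, M+R=8
member 0 (0-1): L=3.0636, (cx,cy)=(0.6489,0.7609)
member 1 (0-2): L=3.7850, (cx,cy)=(1.0000,0.0000)
member 2 (1-2): L=2.9433, (cx,cy)=(0.6105,-0.7920)
member 3 (1-3): L=3.7125, (cx,cy)=(0.9999,-0.0167)
member 4 (2-3): L=2.9691, (cx,cy)=(0.6450,0.7642)
solve A·x = −loads:
  F[0-1] = -5645.7193 N (compression)
  F[0-2] = -2875.6992 N (compression)
  F[1-2] = +1652.8230 N (tension)
  F[1-3] = -914.9258 N (compression)
  F[2-3] = -2894.0199 N (compression)
  Rx@0 = +6539.2500 N
  Ry@0 = +4295.6423 N
  Ry@2 = +902.6177 N

-2894.020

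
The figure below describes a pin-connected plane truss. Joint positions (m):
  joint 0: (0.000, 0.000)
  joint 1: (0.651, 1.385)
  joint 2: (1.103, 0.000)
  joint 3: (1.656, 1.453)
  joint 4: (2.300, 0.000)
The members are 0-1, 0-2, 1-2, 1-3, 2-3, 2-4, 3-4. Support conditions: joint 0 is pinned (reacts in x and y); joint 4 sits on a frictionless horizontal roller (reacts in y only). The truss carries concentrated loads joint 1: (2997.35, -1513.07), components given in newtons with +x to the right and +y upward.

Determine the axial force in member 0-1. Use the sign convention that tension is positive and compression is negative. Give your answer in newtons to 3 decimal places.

N=5 nodes, M=7 members, R=3 reactions → 2N=10, M+R=10
member 0 (0-1): L=1.5304, (cx,cy)=(0.4254,0.9050)
member 1 (0-2): L=1.1030, (cx,cy)=(1.0000,0.0000)
member 2 (1-2): L=1.4569, (cx,cy)=(0.3102,-0.9507)
member 3 (1-3): L=1.0073, (cx,cy)=(0.9977,0.0675)
member 4 (2-3): L=1.5547, (cx,cy)=(0.3557,0.9346)
member 5 (2-4): L=1.1970, (cx,cy)=(1.0000,0.0000)
member 6 (3-4): L=1.5893, (cx,cy)=(0.4052,-0.9142)
solve A·x = −loads:
  F[0-1] = +795.7036 N (tension)
  F[0-2] = +2658.8673 N (tension)
  F[1-2] = -2483.5088 N (compression)
  F[1-3] = -1892.6767 N (compression)
  F[2-3] = +2526.1724 N (tension)
  F[2-4] = +989.7968 N (tension)
  F[3-4] = -2442.7112 N (compression)
  Rx@0 = -2997.3500 N
  Ry@0 = -720.1206 N
  Ry@4 = +2233.1906 N

795.704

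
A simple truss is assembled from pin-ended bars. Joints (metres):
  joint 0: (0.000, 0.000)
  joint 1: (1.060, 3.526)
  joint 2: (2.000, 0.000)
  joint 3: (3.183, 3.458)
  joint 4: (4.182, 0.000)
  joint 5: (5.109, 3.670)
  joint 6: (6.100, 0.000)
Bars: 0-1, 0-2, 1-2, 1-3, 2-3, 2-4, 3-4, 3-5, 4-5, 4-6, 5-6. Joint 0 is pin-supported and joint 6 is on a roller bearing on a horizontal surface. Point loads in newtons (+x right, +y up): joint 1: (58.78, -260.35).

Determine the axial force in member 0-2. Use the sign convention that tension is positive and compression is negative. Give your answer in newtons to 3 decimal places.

113.233

N=7 nodes, M=11 members, R=3 reactions → 2N=14, M+R=14
member 0 (0-1): L=3.6819, (cx,cy)=(0.2879,0.9577)
member 1 (0-2): L=2.0000, (cx,cy)=(1.0000,0.0000)
member 2 (1-2): L=3.6491, (cx,cy)=(0.2576,-0.9663)
member 3 (1-3): L=2.1241, (cx,cy)=(0.9995,-0.0320)
member 4 (2-3): L=3.6548, (cx,cy)=(0.3237,0.9462)
member 5 (2-4): L=2.1820, (cx,cy)=(1.0000,0.0000)
member 6 (3-4): L=3.5994, (cx,cy)=(0.2775,-0.9607)
member 7 (3-5): L=1.9376, (cx,cy)=(0.9940,0.1094)
member 8 (4-5): L=3.7853, (cx,cy)=(0.2449,0.9695)
member 9 (4-6): L=1.9180, (cx,cy)=(1.0000,0.0000)
member 10 (5-6): L=3.8014, (cx,cy)=(0.2607,-0.9654)
solve A·x = −loads:
  F[0-1] = -189.1400 N (compression)
  F[0-2] = +113.2326 N (tension)
  F[1-2] = -78.9049 N (compression)
  F[1-3] = -92.9548 N (compression)
  F[2-3] = +80.5802 N (tension)
  F[2-4] = +66.8244 N (tension)
  F[3-4] = -87.3365 N (compression)
  F[3-5] = -42.8417 N (compression)
  F[4-5] = +86.5405 N (tension)
  F[4-6] = +21.3910 N (tension)
  F[5-6] = -82.0552 N (compression)
  Rx@0 = -58.7800 N
  Ry@0 = +181.1321 N
  Ry@6 = +79.2179 N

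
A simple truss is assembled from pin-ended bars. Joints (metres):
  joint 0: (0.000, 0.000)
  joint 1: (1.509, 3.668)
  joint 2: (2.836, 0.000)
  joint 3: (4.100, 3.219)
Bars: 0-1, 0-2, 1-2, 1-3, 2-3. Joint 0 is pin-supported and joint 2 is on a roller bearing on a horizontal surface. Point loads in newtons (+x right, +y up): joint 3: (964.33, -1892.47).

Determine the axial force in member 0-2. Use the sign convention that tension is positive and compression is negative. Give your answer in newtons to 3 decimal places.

167.031

N=4 nodes, M=5 members, R=3 reactions → 2N=8, M+R=8
member 0 (0-1): L=3.9663, (cx,cy)=(0.3805,0.9248)
member 1 (0-2): L=2.8360, (cx,cy)=(1.0000,0.0000)
member 2 (1-2): L=3.9007, (cx,cy)=(0.3402,-0.9404)
member 3 (1-3): L=2.6296, (cx,cy)=(0.9853,-0.1707)
member 4 (2-3): L=3.4583, (cx,cy)=(0.3655,0.9308)
solve A·x = −loads:
  F[0-1] = +2095.6276 N (tension)
  F[0-2] = +167.0314 N (tension)
  F[1-2] = -2355.5692 N (compression)
  F[1-3] = +1622.4868 N (tension)
  F[2-3] = -1735.5127 N (compression)
  Rx@0 = -964.3300 N
  Ry@0 = -1938.0326 N
  Ry@2 = +3830.5026 N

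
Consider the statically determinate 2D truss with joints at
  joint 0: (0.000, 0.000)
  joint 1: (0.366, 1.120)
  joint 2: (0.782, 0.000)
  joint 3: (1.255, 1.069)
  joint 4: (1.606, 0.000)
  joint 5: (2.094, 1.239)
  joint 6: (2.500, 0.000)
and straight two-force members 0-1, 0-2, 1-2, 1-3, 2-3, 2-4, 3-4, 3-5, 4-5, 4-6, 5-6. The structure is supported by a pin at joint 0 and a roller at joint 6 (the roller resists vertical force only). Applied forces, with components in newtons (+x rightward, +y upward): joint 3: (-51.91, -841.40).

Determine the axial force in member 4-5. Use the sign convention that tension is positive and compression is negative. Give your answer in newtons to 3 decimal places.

N=7 nodes, M=11 members, R=3 reactions → 2N=14, M+R=14
member 0 (0-1): L=1.1783, (cx,cy)=(0.3106,0.9505)
member 1 (0-2): L=0.7820, (cx,cy)=(1.0000,0.0000)
member 2 (1-2): L=1.1948, (cx,cy)=(0.3482,-0.9374)
member 3 (1-3): L=0.8905, (cx,cy)=(0.9984,-0.0573)
member 4 (2-3): L=1.1690, (cx,cy)=(0.4046,0.9145)
member 5 (2-4): L=0.8240, (cx,cy)=(1.0000,0.0000)
member 6 (3-4): L=1.1251, (cx,cy)=(0.3120,-0.9501)
member 7 (3-5): L=0.8560, (cx,cy)=(0.9801,0.1986)
member 8 (4-5): L=1.3316, (cx,cy)=(0.3665,0.9304)
member 9 (4-6): L=0.8940, (cx,cy)=(1.0000,0.0000)
member 10 (5-6): L=1.3038, (cx,cy)=(0.3114,-0.9503)
solve A·x = −loads:
  F[0-1] = -464.1748 N (compression)
  F[0-2] = +92.2724 N (tension)
  F[1-2] = +489.9287 N (tension)
  F[1-3] = -315.2865 N (compression)
  F[2-3] = -502.2212 N (compression)
  F[2-4] = +466.0727 N (tension)
  F[3-4] = -488.1280 N (compression)
  F[3-5] = -320.1738 N (compression)
  F[4-5] = +498.4442 N (tension)
  F[4-6] = +131.1344 N (tension)
  F[5-6] = -421.1237 N (compression)
  Rx@0 = +51.9100 N
  Ry@0 = +441.2139 N
  Ry@6 = +400.1861 N

498.444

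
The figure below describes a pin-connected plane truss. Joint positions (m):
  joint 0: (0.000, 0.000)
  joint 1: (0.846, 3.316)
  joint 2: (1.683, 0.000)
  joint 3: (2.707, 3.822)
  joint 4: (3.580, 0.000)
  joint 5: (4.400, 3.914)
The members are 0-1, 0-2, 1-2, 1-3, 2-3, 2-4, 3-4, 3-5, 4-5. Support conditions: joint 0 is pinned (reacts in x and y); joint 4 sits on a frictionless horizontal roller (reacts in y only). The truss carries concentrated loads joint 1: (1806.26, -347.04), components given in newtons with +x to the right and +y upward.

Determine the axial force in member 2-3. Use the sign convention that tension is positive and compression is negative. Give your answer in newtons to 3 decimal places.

2081.442

N=6 nodes, M=9 members, R=3 reactions → 2N=12, M+R=12
member 0 (0-1): L=3.4222, (cx,cy)=(0.2472,0.9690)
member 1 (0-2): L=1.6830, (cx,cy)=(1.0000,0.0000)
member 2 (1-2): L=3.4200, (cx,cy)=(0.2447,-0.9696)
member 3 (1-3): L=1.9286, (cx,cy)=(0.9650,0.2624)
member 4 (2-3): L=3.9568, (cx,cy)=(0.2588,0.9659)
member 5 (2-4): L=1.8970, (cx,cy)=(1.0000,0.0000)
member 6 (3-4): L=3.9204, (cx,cy)=(0.2227,-0.9749)
member 7 (3-5): L=1.6955, (cx,cy)=(0.9985,0.0543)
member 8 (4-5): L=3.9990, (cx,cy)=(0.2051,0.9788)
solve A·x = −loads:
  F[0-1] = +1453.1327 N (tension)
  F[0-2] = +1447.0338 N (tension)
  F[1-2] = -2073.5904 N (compression)
  F[1-3] = -973.6606 N (compression)
  F[2-3] = +2081.4417 N (tension)
  F[2-4] = +400.8836 N (tension)
  F[3-4] = -1800.2727 N (compression)
  F[3-5] = -0.0000 N (compression)
  F[4-5] = +0.0000 N (tension)
  Rx@0 = -1806.2600 N
  Ry@0 = -1408.0309 N
  Ry@4 = +1755.0709 N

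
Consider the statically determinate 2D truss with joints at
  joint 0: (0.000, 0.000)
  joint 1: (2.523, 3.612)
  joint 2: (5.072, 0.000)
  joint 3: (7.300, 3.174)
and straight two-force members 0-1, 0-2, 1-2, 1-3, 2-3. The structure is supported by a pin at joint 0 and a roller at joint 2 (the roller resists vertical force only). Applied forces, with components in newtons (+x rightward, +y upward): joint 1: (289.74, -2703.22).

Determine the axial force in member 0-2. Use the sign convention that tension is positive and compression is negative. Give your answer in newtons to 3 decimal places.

1094.559

N=4 nodes, M=5 members, R=3 reactions → 2N=8, M+R=8
member 0 (0-1): L=4.4059, (cx,cy)=(0.5726,0.8198)
member 1 (0-2): L=5.0720, (cx,cy)=(1.0000,0.0000)
member 2 (1-2): L=4.4209, (cx,cy)=(0.5766,-0.8170)
member 3 (1-3): L=4.7970, (cx,cy)=(0.9958,-0.0913)
member 4 (2-3): L=3.8779, (cx,cy)=(0.5745,0.8185)
solve A·x = −loads:
  F[0-1] = -1405.4543 N (compression)
  F[0-2] = +1094.5586 N (tension)
  F[1-2] = -1898.3457 N (compression)
  F[1-3] = -0.0000 N (compression)
  F[2-3] = +0.0000 N (tension)
  Rx@0 = -289.7400 N
  Ry@0 = +1152.2017 N
  Ry@2 = +1551.0183 N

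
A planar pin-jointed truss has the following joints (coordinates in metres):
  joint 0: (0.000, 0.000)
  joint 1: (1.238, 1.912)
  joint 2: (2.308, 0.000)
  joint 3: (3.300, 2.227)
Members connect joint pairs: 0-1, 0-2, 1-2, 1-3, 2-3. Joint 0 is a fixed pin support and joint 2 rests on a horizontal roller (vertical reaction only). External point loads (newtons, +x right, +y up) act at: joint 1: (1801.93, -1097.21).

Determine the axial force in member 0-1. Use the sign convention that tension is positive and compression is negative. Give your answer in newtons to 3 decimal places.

1172.364

N=4 nodes, M=5 members, R=3 reactions → 2N=8, M+R=8
member 0 (0-1): L=2.2778, (cx,cy)=(0.5435,0.8394)
member 1 (0-2): L=2.3080, (cx,cy)=(1.0000,0.0000)
member 2 (1-2): L=2.1910, (cx,cy)=(0.4884,-0.8726)
member 3 (1-3): L=2.0859, (cx,cy)=(0.9885,0.1510)
member 4 (2-3): L=2.4379, (cx,cy)=(0.4069,0.9135)
solve A·x = −loads:
  F[0-1] = +1172.3636 N (tension)
  F[0-2] = +1164.7432 N (tension)
  F[1-2] = -2385.0427 N (compression)
  F[1-3] = +0.0000 N (tension)
  F[2-3] = -0.0000 N (compression)
  Rx@0 = -1801.9300 N
  Ry@0 = -984.0882 N
  Ry@2 = +2081.2982 N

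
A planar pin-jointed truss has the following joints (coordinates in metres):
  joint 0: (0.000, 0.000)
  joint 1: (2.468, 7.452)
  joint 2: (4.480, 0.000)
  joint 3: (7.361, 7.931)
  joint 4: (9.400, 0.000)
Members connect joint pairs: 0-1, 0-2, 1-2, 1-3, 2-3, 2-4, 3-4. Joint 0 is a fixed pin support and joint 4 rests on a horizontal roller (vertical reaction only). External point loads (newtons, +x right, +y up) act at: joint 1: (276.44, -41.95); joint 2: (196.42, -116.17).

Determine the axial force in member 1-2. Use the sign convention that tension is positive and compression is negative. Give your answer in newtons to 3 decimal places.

-194.050

N=5 nodes, M=7 members, R=3 reactions → 2N=10, M+R=10
member 0 (0-1): L=7.8501, (cx,cy)=(0.3144,0.9493)
member 1 (0-2): L=4.4800, (cx,cy)=(1.0000,0.0000)
member 2 (1-2): L=7.7188, (cx,cy)=(0.2607,-0.9654)
member 3 (1-3): L=4.9164, (cx,cy)=(0.9952,0.0974)
member 4 (2-3): L=8.4381, (cx,cy)=(0.3414,0.9399)
member 5 (2-4): L=4.9200, (cx,cy)=(1.0000,0.0000)
member 6 (3-4): L=8.1889, (cx,cy)=(0.2490,-0.9685)
solve A·x = −loads:
  F[0-1] = +134.2183 N (tension)
  F[0-2] = +430.6627 N (tension)
  F[1-2] = -194.0502 N (compression)
  F[1-3] = -184.5394 N (compression)
  F[2-3] = +322.9168 N (tension)
  F[2-4] = +73.4082 N (tension)
  F[3-4] = -294.8178 N (compression)
  Rx@0 = -472.8600 N
  Ry@0 = -127.4125 N
  Ry@4 = +285.5325 N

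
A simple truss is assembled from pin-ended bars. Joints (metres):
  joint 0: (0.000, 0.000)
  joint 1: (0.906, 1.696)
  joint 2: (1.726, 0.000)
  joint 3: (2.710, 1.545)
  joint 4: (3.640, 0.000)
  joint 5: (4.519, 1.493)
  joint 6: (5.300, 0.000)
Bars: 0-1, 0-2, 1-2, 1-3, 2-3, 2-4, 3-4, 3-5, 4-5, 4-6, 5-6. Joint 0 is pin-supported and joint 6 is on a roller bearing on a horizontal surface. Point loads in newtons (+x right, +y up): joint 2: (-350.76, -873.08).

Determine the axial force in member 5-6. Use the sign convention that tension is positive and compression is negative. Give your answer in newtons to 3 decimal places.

-320.880

N=7 nodes, M=11 members, R=3 reactions → 2N=14, M+R=14
member 0 (0-1): L=1.9228, (cx,cy)=(0.4712,0.8820)
member 1 (0-2): L=1.7260, (cx,cy)=(1.0000,0.0000)
member 2 (1-2): L=1.8838, (cx,cy)=(0.4353,-0.9003)
member 3 (1-3): L=1.8103, (cx,cy)=(0.9965,-0.0834)
member 4 (2-3): L=1.8317, (cx,cy)=(0.5372,0.8435)
member 5 (2-4): L=1.9140, (cx,cy)=(1.0000,0.0000)
member 6 (3-4): L=1.8033, (cx,cy)=(0.5157,-0.8568)
member 7 (3-5): L=1.8097, (cx,cy)=(0.9996,-0.0287)
member 8 (4-5): L=1.7325, (cx,cy)=(0.5073,0.8617)
member 9 (4-6): L=1.6600, (cx,cy)=(1.0000,0.0000)
member 10 (5-6): L=1.6849, (cx,cy)=(0.4635,-0.8861)
solve A·x = −loads:
  F[0-1] = -667.4925 N (compression)
  F[0-2] = -36.2496 N (compression)
  F[1-2] = +712.0119 N (tension)
  F[1-3] = -626.6210 N (compression)
  F[2-3] = +275.1293 N (tension)
  F[2-4] = +476.6397 N (tension)
  F[3-4] = -321.4344 N (compression)
  F[3-5] = -310.9985 N (compression)
  F[4-5] = +319.5757 N (tension)
  F[4-6] = +148.7340 N (tension)
  F[5-6] = -320.8800 N (compression)
  Rx@0 = +350.7600 N
  Ry@0 = +588.7524 N
  Ry@6 = +284.3276 N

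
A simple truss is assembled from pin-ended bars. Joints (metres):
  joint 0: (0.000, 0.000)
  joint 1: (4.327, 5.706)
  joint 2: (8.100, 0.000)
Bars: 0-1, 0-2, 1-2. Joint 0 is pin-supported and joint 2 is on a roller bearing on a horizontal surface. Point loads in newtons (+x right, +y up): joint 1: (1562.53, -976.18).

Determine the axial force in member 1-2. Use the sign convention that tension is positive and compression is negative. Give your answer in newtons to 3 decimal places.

N=3 nodes, M=3 members, R=3 reactions → 2N=6, M+R=6
member 0 (0-1): L=7.1611, (cx,cy)=(0.6042,0.7968)
member 1 (0-2): L=8.1000, (cx,cy)=(1.0000,0.0000)
member 2 (1-2): L=6.8406, (cx,cy)=(0.5516,-0.8341)
solve A·x = −loads:
  F[0-1] = +810.7487 N (tension)
  F[0-2] = +1072.6459 N (tension)
  F[1-2] = -1944.7531 N (compression)
  Rx@0 = -1562.5300 N
  Ry@0 = -646.0085 N
  Ry@2 = +1622.1885 N

-1944.753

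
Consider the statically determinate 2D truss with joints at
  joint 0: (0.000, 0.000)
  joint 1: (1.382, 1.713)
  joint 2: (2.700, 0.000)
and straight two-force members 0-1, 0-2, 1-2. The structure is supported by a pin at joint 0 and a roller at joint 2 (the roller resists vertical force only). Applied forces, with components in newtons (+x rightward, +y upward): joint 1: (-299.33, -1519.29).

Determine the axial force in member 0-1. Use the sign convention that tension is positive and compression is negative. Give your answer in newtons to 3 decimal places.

N=3 nodes, M=3 members, R=3 reactions → 2N=6, M+R=6
member 0 (0-1): L=2.2010, (cx,cy)=(0.6279,0.7783)
member 1 (0-2): L=2.7000, (cx,cy)=(1.0000,0.0000)
member 2 (1-2): L=2.1614, (cx,cy)=(0.6098,-0.7926)
solve A·x = −loads:
  F[0-1] = -1196.9129 N (compression)
  F[0-2] = +452.2157 N (tension)
  F[1-2] = -741.5801 N (compression)
  Rx@0 = +299.3300 N
  Ry@0 = +931.5469 N
  Ry@2 = +587.7431 N

-1196.913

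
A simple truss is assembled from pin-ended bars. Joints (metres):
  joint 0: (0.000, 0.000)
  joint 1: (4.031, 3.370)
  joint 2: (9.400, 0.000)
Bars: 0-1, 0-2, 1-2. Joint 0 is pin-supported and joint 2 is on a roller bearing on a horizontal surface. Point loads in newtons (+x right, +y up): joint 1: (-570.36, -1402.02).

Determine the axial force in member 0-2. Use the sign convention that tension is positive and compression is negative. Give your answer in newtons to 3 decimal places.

632.089

N=3 nodes, M=3 members, R=3 reactions → 2N=6, M+R=6
member 0 (0-1): L=5.2541, (cx,cy)=(0.7672,0.6414)
member 1 (0-2): L=9.4000, (cx,cy)=(1.0000,0.0000)
member 2 (1-2): L=6.3390, (cx,cy)=(0.8470,-0.5316)
solve A·x = −loads:
  F[0-1] = -1567.3082 N (compression)
  F[0-2] = +632.0887 N (tension)
  F[1-2] = -746.2875 N (compression)
  Rx@0 = +570.3600 N
  Ry@0 = +1005.2722 N
  Ry@2 = +396.7478 N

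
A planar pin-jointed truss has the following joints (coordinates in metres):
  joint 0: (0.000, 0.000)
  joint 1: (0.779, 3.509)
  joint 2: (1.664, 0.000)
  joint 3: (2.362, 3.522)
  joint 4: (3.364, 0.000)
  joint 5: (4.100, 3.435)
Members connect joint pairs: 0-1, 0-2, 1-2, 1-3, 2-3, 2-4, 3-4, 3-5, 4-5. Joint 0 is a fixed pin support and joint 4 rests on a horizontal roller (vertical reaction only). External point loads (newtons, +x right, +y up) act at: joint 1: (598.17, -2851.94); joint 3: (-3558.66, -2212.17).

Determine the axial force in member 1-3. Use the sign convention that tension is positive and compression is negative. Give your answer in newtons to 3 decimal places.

N=6 nodes, M=9 members, R=3 reactions → 2N=12, M+R=12
member 0 (0-1): L=3.5944, (cx,cy)=(0.2167,0.9762)
member 1 (0-2): L=1.6640, (cx,cy)=(1.0000,0.0000)
member 2 (1-2): L=3.6189, (cx,cy)=(0.2446,-0.9696)
member 3 (1-3): L=1.5831, (cx,cy)=(1.0000,0.0082)
member 4 (2-3): L=3.5905, (cx,cy)=(0.1944,0.9809)
member 5 (2-4): L=1.7000, (cx,cy)=(1.0000,0.0000)
member 6 (3-4): L=3.6618, (cx,cy)=(0.2736,-0.9618)
member 7 (3-5): L=1.7402, (cx,cy)=(0.9987,-0.0500)
member 8 (4-5): L=3.5130, (cx,cy)=(0.2095,0.9778)
solve A·x = −loads:
  F[0-1] = -6097.1963 N (compression)
  F[0-2] = -1639.0797 N (compression)
  F[1-2] = +3174.5955 N (tension)
  F[1-3] = -2696.0207 N (compression)
  F[2-3] = -3138.0720 N (compression)
  F[2-4] = -252.6831 N (compression)
  F[3-4] = +923.4179 N (tension)
  F[3-5] = +0.0000 N (tension)
  F[4-5] = -0.0000 N (compression)
  Rx@0 = +2960.4900 N
  Ry@0 = +5952.2834 N
  Ry@4 = -888.1734 N

-2696.021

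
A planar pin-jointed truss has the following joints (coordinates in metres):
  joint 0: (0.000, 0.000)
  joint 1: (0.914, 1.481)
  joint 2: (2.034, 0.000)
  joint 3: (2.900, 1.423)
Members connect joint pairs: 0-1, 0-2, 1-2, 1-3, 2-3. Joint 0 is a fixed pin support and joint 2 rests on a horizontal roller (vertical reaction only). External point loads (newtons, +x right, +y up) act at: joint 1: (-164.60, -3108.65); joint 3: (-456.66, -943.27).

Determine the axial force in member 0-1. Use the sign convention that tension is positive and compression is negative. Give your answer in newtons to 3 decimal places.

-2055.810

N=4 nodes, M=5 members, R=3 reactions → 2N=8, M+R=8
member 0 (0-1): L=1.7403, (cx,cy)=(0.5252,0.8510)
member 1 (0-2): L=2.0340, (cx,cy)=(1.0000,0.0000)
member 2 (1-2): L=1.8568, (cx,cy)=(0.6032,-0.7976)
member 3 (1-3): L=1.9868, (cx,cy)=(0.9996,-0.0292)
member 4 (2-3): L=1.6658, (cx,cy)=(0.5199,0.8542)
solve A·x = −loads:
  F[0-1] = -2055.8098 N (compression)
  F[0-2] = +458.4246 N (tension)
  F[1-2] = -1708.3089 N (compression)
  F[1-3] = +115.3883 N (tension)
  F[2-3] = -1100.2718 N (compression)
  Rx@0 = +621.2600 N
  Ry@0 = +1749.4670 N
  Ry@2 = +2302.4530 N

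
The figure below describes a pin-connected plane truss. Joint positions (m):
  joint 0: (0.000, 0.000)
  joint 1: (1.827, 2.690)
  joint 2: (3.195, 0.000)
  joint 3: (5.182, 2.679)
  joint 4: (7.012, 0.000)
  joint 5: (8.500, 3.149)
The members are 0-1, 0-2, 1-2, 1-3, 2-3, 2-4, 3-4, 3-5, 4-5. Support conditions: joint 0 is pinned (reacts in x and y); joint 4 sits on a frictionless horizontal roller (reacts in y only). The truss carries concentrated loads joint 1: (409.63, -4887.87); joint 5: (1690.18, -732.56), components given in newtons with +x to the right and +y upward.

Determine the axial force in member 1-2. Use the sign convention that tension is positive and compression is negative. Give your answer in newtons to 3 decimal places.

N=6 nodes, M=9 members, R=3 reactions → 2N=12, M+R=12
member 0 (0-1): L=3.2518, (cx,cy)=(0.5618,0.8272)
member 1 (0-2): L=3.1950, (cx,cy)=(1.0000,0.0000)
member 2 (1-2): L=3.0179, (cx,cy)=(0.4533,-0.8914)
member 3 (1-3): L=3.3550, (cx,cy)=(1.0000,-0.0033)
member 4 (2-3): L=3.3354, (cx,cy)=(0.5957,0.8032)
member 5 (2-4): L=3.8170, (cx,cy)=(1.0000,0.0000)
member 6 (3-4): L=3.2444, (cx,cy)=(0.5641,-0.8257)
member 7 (3-5): L=3.3511, (cx,cy)=(0.9901,0.1403)
member 8 (4-5): L=3.4829, (cx,cy)=(0.4272,0.9041)
solve A·x = −loads:
  F[0-1] = -3073.6878 N (compression)
  F[0-2] = +3826.7532 N (tension)
  F[1-2] = -2627.5524 N (compression)
  F[1-3] = -945.5082 N (compression)
  F[2-3] = +2915.9824 N (tension)
  F[2-4] = +898.5678 N (tension)
  F[3-4] = -2465.7299 N (compression)
  F[3-5] = +2204.2034 N (tension)
  F[4-5] = -1152.1466 N (compression)
  Rx@0 = -2099.8100 N
  Ry@0 = +2542.6804 N
  Ry@4 = +3077.7496 N

-2627.552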